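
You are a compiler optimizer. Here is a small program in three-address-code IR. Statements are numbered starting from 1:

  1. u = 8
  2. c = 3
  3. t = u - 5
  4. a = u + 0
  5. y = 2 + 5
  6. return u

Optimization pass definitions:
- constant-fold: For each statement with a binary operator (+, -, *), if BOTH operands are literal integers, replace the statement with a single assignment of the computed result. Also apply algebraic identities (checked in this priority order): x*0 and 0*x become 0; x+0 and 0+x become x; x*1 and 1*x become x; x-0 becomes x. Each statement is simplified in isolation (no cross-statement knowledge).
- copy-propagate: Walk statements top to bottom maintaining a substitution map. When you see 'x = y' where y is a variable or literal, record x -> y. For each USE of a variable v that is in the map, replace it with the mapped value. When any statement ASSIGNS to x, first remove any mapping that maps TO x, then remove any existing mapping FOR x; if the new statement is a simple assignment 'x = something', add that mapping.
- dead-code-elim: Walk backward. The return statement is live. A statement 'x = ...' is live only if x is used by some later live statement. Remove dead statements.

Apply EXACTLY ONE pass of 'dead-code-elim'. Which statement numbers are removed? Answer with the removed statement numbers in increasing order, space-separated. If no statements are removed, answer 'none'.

Answer: 2 3 4 5

Derivation:
Backward liveness scan:
Stmt 1 'u = 8': KEEP (u is live); live-in = []
Stmt 2 'c = 3': DEAD (c not in live set ['u'])
Stmt 3 't = u - 5': DEAD (t not in live set ['u'])
Stmt 4 'a = u + 0': DEAD (a not in live set ['u'])
Stmt 5 'y = 2 + 5': DEAD (y not in live set ['u'])
Stmt 6 'return u': KEEP (return); live-in = ['u']
Removed statement numbers: [2, 3, 4, 5]
Surviving IR:
  u = 8
  return u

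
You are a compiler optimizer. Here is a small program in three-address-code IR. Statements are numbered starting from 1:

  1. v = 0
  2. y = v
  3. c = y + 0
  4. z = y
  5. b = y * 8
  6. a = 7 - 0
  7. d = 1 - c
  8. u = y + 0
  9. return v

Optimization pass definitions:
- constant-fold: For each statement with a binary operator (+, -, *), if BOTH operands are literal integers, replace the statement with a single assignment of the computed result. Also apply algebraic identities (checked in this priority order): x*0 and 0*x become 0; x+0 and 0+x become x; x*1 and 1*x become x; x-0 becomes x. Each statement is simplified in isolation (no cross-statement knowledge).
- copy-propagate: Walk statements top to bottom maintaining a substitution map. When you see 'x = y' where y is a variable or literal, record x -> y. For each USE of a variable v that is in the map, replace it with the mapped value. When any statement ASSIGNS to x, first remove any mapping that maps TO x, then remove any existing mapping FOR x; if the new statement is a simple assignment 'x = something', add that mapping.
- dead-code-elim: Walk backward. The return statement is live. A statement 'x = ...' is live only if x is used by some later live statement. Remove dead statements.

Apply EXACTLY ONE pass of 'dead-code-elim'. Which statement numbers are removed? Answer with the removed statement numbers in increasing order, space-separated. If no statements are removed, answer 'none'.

Answer: 2 3 4 5 6 7 8

Derivation:
Backward liveness scan:
Stmt 1 'v = 0': KEEP (v is live); live-in = []
Stmt 2 'y = v': DEAD (y not in live set ['v'])
Stmt 3 'c = y + 0': DEAD (c not in live set ['v'])
Stmt 4 'z = y': DEAD (z not in live set ['v'])
Stmt 5 'b = y * 8': DEAD (b not in live set ['v'])
Stmt 6 'a = 7 - 0': DEAD (a not in live set ['v'])
Stmt 7 'd = 1 - c': DEAD (d not in live set ['v'])
Stmt 8 'u = y + 0': DEAD (u not in live set ['v'])
Stmt 9 'return v': KEEP (return); live-in = ['v']
Removed statement numbers: [2, 3, 4, 5, 6, 7, 8]
Surviving IR:
  v = 0
  return v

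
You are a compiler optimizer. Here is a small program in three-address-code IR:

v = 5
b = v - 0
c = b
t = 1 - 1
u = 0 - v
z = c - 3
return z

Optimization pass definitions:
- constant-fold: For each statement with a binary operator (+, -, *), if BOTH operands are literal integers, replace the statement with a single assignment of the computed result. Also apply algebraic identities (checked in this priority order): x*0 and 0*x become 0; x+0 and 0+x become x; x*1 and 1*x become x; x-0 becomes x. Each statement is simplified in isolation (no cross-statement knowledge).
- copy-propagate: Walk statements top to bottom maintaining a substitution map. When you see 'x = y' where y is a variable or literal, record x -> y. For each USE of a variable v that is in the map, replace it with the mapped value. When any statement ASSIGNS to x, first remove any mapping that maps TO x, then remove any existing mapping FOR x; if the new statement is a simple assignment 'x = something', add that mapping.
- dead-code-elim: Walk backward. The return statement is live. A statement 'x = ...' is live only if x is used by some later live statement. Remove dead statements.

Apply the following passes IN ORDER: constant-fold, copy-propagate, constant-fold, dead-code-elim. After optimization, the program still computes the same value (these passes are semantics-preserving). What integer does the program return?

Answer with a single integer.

Answer: 2

Derivation:
Initial IR:
  v = 5
  b = v - 0
  c = b
  t = 1 - 1
  u = 0 - v
  z = c - 3
  return z
After constant-fold (7 stmts):
  v = 5
  b = v
  c = b
  t = 0
  u = 0 - v
  z = c - 3
  return z
After copy-propagate (7 stmts):
  v = 5
  b = 5
  c = 5
  t = 0
  u = 0 - 5
  z = 5 - 3
  return z
After constant-fold (7 stmts):
  v = 5
  b = 5
  c = 5
  t = 0
  u = -5
  z = 2
  return z
After dead-code-elim (2 stmts):
  z = 2
  return z
Evaluate:
  v = 5  =>  v = 5
  b = v - 0  =>  b = 5
  c = b  =>  c = 5
  t = 1 - 1  =>  t = 0
  u = 0 - v  =>  u = -5
  z = c - 3  =>  z = 2
  return z = 2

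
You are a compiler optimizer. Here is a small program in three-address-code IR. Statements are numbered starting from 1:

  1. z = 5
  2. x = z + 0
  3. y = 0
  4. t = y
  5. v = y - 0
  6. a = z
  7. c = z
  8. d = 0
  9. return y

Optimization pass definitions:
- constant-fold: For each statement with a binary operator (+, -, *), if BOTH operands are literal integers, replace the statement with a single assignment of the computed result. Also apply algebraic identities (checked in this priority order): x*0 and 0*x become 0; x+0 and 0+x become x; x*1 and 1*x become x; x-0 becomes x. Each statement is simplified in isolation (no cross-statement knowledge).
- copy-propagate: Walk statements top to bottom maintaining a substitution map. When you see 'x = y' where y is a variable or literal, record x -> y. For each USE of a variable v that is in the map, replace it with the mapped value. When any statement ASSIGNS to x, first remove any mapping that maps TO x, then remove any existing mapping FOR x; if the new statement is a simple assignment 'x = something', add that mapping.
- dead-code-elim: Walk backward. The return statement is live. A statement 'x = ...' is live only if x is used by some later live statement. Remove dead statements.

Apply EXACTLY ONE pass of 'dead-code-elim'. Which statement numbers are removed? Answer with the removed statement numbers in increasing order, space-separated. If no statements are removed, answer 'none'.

Backward liveness scan:
Stmt 1 'z = 5': DEAD (z not in live set [])
Stmt 2 'x = z + 0': DEAD (x not in live set [])
Stmt 3 'y = 0': KEEP (y is live); live-in = []
Stmt 4 't = y': DEAD (t not in live set ['y'])
Stmt 5 'v = y - 0': DEAD (v not in live set ['y'])
Stmt 6 'a = z': DEAD (a not in live set ['y'])
Stmt 7 'c = z': DEAD (c not in live set ['y'])
Stmt 8 'd = 0': DEAD (d not in live set ['y'])
Stmt 9 'return y': KEEP (return); live-in = ['y']
Removed statement numbers: [1, 2, 4, 5, 6, 7, 8]
Surviving IR:
  y = 0
  return y

Answer: 1 2 4 5 6 7 8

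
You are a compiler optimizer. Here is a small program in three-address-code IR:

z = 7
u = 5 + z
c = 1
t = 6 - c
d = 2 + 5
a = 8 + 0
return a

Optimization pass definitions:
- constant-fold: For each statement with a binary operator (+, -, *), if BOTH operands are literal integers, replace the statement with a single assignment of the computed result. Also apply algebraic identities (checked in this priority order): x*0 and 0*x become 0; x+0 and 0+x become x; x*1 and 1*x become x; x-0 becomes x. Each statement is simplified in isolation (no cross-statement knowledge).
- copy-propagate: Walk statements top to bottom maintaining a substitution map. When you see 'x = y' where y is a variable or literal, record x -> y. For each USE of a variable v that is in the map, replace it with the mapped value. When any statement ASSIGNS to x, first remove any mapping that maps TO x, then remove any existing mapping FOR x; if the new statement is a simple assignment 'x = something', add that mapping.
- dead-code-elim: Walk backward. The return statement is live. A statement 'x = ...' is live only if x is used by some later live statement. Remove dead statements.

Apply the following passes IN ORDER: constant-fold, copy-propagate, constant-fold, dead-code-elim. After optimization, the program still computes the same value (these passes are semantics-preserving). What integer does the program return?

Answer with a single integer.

Initial IR:
  z = 7
  u = 5 + z
  c = 1
  t = 6 - c
  d = 2 + 5
  a = 8 + 0
  return a
After constant-fold (7 stmts):
  z = 7
  u = 5 + z
  c = 1
  t = 6 - c
  d = 7
  a = 8
  return a
After copy-propagate (7 stmts):
  z = 7
  u = 5 + 7
  c = 1
  t = 6 - 1
  d = 7
  a = 8
  return 8
After constant-fold (7 stmts):
  z = 7
  u = 12
  c = 1
  t = 5
  d = 7
  a = 8
  return 8
After dead-code-elim (1 stmts):
  return 8
Evaluate:
  z = 7  =>  z = 7
  u = 5 + z  =>  u = 12
  c = 1  =>  c = 1
  t = 6 - c  =>  t = 5
  d = 2 + 5  =>  d = 7
  a = 8 + 0  =>  a = 8
  return a = 8

Answer: 8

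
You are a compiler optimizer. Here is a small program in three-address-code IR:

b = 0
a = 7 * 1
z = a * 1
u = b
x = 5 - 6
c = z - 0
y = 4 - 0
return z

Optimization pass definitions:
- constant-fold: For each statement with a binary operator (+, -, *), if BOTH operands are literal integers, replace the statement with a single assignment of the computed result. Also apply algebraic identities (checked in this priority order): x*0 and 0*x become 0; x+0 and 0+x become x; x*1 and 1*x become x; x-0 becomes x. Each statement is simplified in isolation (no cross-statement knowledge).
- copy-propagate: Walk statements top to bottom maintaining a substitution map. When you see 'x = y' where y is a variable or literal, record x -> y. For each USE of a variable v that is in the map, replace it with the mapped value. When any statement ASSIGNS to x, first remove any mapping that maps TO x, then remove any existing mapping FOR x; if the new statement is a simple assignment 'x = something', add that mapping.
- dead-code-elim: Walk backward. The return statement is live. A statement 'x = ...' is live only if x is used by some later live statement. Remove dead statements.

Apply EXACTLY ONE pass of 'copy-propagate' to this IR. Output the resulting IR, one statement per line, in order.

Answer: b = 0
a = 7 * 1
z = a * 1
u = 0
x = 5 - 6
c = z - 0
y = 4 - 0
return z

Derivation:
Applying copy-propagate statement-by-statement:
  [1] b = 0  (unchanged)
  [2] a = 7 * 1  (unchanged)
  [3] z = a * 1  (unchanged)
  [4] u = b  -> u = 0
  [5] x = 5 - 6  (unchanged)
  [6] c = z - 0  (unchanged)
  [7] y = 4 - 0  (unchanged)
  [8] return z  (unchanged)
Result (8 stmts):
  b = 0
  a = 7 * 1
  z = a * 1
  u = 0
  x = 5 - 6
  c = z - 0
  y = 4 - 0
  return z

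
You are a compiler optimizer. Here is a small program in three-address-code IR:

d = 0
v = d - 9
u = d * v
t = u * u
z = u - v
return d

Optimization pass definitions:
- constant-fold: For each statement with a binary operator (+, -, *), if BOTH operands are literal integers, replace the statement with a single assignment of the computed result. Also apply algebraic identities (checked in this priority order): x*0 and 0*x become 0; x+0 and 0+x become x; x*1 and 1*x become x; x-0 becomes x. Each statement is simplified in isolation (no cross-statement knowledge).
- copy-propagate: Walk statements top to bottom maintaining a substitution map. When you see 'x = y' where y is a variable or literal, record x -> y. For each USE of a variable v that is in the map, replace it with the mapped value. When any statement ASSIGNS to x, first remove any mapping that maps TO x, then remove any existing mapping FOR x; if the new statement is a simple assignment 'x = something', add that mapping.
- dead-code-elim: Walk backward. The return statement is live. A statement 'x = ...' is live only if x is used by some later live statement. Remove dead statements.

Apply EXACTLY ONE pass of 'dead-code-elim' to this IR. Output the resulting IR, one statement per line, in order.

Answer: d = 0
return d

Derivation:
Applying dead-code-elim statement-by-statement:
  [6] return d  -> KEEP (return); live=['d']
  [5] z = u - v  -> DEAD (z not live)
  [4] t = u * u  -> DEAD (t not live)
  [3] u = d * v  -> DEAD (u not live)
  [2] v = d - 9  -> DEAD (v not live)
  [1] d = 0  -> KEEP; live=[]
Result (2 stmts):
  d = 0
  return d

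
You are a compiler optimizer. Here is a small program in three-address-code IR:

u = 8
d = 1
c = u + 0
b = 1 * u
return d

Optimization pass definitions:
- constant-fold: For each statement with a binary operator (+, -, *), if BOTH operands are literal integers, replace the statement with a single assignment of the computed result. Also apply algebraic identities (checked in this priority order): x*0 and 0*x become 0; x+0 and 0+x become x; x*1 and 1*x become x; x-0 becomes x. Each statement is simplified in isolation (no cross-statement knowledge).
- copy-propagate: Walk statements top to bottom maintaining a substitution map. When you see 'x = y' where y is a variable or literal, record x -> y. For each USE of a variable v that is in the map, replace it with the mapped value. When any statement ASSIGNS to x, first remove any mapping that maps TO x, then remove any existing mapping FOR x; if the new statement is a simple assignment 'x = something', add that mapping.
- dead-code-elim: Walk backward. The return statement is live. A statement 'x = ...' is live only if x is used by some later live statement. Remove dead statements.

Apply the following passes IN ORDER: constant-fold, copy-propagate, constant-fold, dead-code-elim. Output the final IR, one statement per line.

Answer: return 1

Derivation:
Initial IR:
  u = 8
  d = 1
  c = u + 0
  b = 1 * u
  return d
After constant-fold (5 stmts):
  u = 8
  d = 1
  c = u
  b = u
  return d
After copy-propagate (5 stmts):
  u = 8
  d = 1
  c = 8
  b = 8
  return 1
After constant-fold (5 stmts):
  u = 8
  d = 1
  c = 8
  b = 8
  return 1
After dead-code-elim (1 stmts):
  return 1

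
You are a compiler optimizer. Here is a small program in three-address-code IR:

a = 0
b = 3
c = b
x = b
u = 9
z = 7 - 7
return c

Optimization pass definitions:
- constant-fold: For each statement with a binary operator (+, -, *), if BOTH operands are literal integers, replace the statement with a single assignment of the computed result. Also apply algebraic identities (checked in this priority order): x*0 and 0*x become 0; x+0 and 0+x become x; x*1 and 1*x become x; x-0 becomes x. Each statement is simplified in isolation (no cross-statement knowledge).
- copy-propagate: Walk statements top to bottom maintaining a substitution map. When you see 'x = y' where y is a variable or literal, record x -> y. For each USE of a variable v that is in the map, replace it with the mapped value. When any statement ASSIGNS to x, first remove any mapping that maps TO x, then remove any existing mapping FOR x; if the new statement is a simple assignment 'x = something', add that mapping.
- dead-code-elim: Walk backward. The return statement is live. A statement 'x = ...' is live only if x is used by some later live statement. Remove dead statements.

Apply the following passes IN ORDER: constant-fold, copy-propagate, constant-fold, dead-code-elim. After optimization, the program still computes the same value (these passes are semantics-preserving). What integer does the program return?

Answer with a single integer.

Answer: 3

Derivation:
Initial IR:
  a = 0
  b = 3
  c = b
  x = b
  u = 9
  z = 7 - 7
  return c
After constant-fold (7 stmts):
  a = 0
  b = 3
  c = b
  x = b
  u = 9
  z = 0
  return c
After copy-propagate (7 stmts):
  a = 0
  b = 3
  c = 3
  x = 3
  u = 9
  z = 0
  return 3
After constant-fold (7 stmts):
  a = 0
  b = 3
  c = 3
  x = 3
  u = 9
  z = 0
  return 3
After dead-code-elim (1 stmts):
  return 3
Evaluate:
  a = 0  =>  a = 0
  b = 3  =>  b = 3
  c = b  =>  c = 3
  x = b  =>  x = 3
  u = 9  =>  u = 9
  z = 7 - 7  =>  z = 0
  return c = 3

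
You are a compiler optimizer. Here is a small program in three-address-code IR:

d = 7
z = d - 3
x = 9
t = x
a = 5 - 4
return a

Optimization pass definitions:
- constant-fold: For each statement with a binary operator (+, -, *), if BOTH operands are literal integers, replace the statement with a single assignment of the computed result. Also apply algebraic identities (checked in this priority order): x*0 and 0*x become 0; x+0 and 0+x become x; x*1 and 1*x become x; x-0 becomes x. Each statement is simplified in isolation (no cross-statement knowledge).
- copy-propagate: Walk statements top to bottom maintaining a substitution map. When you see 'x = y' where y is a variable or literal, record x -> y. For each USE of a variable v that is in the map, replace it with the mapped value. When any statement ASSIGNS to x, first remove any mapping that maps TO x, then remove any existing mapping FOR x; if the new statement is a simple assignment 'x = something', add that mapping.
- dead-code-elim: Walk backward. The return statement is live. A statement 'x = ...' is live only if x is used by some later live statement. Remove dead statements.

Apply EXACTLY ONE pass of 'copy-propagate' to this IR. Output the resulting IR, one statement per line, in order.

Applying copy-propagate statement-by-statement:
  [1] d = 7  (unchanged)
  [2] z = d - 3  -> z = 7 - 3
  [3] x = 9  (unchanged)
  [4] t = x  -> t = 9
  [5] a = 5 - 4  (unchanged)
  [6] return a  (unchanged)
Result (6 stmts):
  d = 7
  z = 7 - 3
  x = 9
  t = 9
  a = 5 - 4
  return a

Answer: d = 7
z = 7 - 3
x = 9
t = 9
a = 5 - 4
return a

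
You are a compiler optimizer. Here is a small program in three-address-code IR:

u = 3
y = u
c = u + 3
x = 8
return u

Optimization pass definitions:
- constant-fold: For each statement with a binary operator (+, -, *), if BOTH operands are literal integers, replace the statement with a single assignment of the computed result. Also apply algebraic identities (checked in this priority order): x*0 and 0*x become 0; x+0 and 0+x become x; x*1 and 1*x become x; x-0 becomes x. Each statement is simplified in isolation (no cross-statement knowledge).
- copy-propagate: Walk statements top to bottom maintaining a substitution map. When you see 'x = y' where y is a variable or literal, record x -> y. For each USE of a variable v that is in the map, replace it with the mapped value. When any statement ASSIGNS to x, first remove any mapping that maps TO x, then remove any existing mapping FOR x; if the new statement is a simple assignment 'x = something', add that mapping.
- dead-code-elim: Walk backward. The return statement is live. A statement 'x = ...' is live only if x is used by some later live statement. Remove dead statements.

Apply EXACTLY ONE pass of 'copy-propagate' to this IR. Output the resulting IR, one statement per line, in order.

Applying copy-propagate statement-by-statement:
  [1] u = 3  (unchanged)
  [2] y = u  -> y = 3
  [3] c = u + 3  -> c = 3 + 3
  [4] x = 8  (unchanged)
  [5] return u  -> return 3
Result (5 stmts):
  u = 3
  y = 3
  c = 3 + 3
  x = 8
  return 3

Answer: u = 3
y = 3
c = 3 + 3
x = 8
return 3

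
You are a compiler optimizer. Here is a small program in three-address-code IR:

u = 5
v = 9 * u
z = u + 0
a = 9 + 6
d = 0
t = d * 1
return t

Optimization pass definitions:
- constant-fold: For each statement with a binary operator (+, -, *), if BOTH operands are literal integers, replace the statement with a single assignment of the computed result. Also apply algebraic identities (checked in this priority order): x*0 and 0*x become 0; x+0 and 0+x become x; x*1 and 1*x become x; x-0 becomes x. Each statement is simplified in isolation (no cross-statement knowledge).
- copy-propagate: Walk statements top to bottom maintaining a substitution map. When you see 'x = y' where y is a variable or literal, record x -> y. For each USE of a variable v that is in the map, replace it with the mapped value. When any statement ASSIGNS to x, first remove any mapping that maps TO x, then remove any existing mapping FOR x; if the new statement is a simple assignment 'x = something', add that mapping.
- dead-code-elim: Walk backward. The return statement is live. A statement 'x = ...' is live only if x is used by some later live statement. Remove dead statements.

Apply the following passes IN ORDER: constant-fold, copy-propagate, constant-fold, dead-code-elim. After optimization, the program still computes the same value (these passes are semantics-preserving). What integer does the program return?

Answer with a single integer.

Initial IR:
  u = 5
  v = 9 * u
  z = u + 0
  a = 9 + 6
  d = 0
  t = d * 1
  return t
After constant-fold (7 stmts):
  u = 5
  v = 9 * u
  z = u
  a = 15
  d = 0
  t = d
  return t
After copy-propagate (7 stmts):
  u = 5
  v = 9 * 5
  z = 5
  a = 15
  d = 0
  t = 0
  return 0
After constant-fold (7 stmts):
  u = 5
  v = 45
  z = 5
  a = 15
  d = 0
  t = 0
  return 0
After dead-code-elim (1 stmts):
  return 0
Evaluate:
  u = 5  =>  u = 5
  v = 9 * u  =>  v = 45
  z = u + 0  =>  z = 5
  a = 9 + 6  =>  a = 15
  d = 0  =>  d = 0
  t = d * 1  =>  t = 0
  return t = 0

Answer: 0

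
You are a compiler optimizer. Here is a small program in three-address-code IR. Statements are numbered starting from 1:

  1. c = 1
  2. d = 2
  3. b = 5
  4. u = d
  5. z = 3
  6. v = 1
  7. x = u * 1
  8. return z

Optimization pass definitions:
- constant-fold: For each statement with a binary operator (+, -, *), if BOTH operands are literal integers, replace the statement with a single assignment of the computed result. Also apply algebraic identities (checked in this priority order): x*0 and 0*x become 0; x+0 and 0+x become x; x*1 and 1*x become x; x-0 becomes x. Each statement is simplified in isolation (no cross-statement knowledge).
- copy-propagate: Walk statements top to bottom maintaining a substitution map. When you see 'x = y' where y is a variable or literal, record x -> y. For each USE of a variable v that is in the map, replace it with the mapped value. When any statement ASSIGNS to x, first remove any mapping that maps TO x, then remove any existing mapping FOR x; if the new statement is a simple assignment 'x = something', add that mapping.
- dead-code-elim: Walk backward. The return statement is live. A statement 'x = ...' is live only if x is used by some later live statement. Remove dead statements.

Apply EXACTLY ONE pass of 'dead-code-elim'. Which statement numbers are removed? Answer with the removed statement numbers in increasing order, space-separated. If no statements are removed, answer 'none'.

Answer: 1 2 3 4 6 7

Derivation:
Backward liveness scan:
Stmt 1 'c = 1': DEAD (c not in live set [])
Stmt 2 'd = 2': DEAD (d not in live set [])
Stmt 3 'b = 5': DEAD (b not in live set [])
Stmt 4 'u = d': DEAD (u not in live set [])
Stmt 5 'z = 3': KEEP (z is live); live-in = []
Stmt 6 'v = 1': DEAD (v not in live set ['z'])
Stmt 7 'x = u * 1': DEAD (x not in live set ['z'])
Stmt 8 'return z': KEEP (return); live-in = ['z']
Removed statement numbers: [1, 2, 3, 4, 6, 7]
Surviving IR:
  z = 3
  return z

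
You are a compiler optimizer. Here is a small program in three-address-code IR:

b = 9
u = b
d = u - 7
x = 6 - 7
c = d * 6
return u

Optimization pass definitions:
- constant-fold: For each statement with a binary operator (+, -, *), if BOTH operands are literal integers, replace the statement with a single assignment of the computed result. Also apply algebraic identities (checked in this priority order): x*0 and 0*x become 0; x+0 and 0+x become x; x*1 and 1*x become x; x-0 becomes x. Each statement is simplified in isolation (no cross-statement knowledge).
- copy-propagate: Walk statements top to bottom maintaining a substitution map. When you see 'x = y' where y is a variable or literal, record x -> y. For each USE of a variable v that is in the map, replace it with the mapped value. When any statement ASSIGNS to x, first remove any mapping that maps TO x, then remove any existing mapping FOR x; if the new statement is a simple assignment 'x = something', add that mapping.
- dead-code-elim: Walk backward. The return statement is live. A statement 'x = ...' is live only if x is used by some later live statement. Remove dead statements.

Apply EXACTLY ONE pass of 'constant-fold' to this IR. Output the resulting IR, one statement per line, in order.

Applying constant-fold statement-by-statement:
  [1] b = 9  (unchanged)
  [2] u = b  (unchanged)
  [3] d = u - 7  (unchanged)
  [4] x = 6 - 7  -> x = -1
  [5] c = d * 6  (unchanged)
  [6] return u  (unchanged)
Result (6 stmts):
  b = 9
  u = b
  d = u - 7
  x = -1
  c = d * 6
  return u

Answer: b = 9
u = b
d = u - 7
x = -1
c = d * 6
return u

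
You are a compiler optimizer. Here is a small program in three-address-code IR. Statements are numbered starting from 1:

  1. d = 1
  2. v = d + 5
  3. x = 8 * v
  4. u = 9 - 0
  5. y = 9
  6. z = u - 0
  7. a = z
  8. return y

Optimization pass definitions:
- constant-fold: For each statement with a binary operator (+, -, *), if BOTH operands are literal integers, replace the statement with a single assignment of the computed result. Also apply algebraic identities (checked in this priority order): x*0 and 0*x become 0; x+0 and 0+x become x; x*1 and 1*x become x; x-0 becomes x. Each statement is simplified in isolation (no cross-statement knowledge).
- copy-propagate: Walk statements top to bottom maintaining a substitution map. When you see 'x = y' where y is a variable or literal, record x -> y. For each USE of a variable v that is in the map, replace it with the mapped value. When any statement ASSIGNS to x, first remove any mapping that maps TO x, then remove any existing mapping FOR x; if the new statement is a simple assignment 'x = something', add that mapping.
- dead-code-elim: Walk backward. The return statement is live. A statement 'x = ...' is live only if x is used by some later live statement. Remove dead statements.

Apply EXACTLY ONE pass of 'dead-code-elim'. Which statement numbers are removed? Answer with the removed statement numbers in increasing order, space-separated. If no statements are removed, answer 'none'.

Backward liveness scan:
Stmt 1 'd = 1': DEAD (d not in live set [])
Stmt 2 'v = d + 5': DEAD (v not in live set [])
Stmt 3 'x = 8 * v': DEAD (x not in live set [])
Stmt 4 'u = 9 - 0': DEAD (u not in live set [])
Stmt 5 'y = 9': KEEP (y is live); live-in = []
Stmt 6 'z = u - 0': DEAD (z not in live set ['y'])
Stmt 7 'a = z': DEAD (a not in live set ['y'])
Stmt 8 'return y': KEEP (return); live-in = ['y']
Removed statement numbers: [1, 2, 3, 4, 6, 7]
Surviving IR:
  y = 9
  return y

Answer: 1 2 3 4 6 7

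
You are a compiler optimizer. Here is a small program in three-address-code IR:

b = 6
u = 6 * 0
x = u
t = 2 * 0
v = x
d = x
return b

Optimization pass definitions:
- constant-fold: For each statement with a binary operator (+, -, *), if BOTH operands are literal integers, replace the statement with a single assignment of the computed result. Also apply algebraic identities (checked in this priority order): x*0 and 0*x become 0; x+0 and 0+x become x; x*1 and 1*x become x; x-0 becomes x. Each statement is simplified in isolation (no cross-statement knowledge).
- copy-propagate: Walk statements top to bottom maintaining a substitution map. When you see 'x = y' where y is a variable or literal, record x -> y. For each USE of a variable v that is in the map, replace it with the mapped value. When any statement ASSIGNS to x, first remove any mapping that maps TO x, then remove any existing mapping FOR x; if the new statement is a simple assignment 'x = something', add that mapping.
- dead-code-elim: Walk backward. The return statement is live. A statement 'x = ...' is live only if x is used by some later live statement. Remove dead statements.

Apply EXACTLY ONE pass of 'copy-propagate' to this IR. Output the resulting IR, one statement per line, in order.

Answer: b = 6
u = 6 * 0
x = u
t = 2 * 0
v = u
d = u
return 6

Derivation:
Applying copy-propagate statement-by-statement:
  [1] b = 6  (unchanged)
  [2] u = 6 * 0  (unchanged)
  [3] x = u  (unchanged)
  [4] t = 2 * 0  (unchanged)
  [5] v = x  -> v = u
  [6] d = x  -> d = u
  [7] return b  -> return 6
Result (7 stmts):
  b = 6
  u = 6 * 0
  x = u
  t = 2 * 0
  v = u
  d = u
  return 6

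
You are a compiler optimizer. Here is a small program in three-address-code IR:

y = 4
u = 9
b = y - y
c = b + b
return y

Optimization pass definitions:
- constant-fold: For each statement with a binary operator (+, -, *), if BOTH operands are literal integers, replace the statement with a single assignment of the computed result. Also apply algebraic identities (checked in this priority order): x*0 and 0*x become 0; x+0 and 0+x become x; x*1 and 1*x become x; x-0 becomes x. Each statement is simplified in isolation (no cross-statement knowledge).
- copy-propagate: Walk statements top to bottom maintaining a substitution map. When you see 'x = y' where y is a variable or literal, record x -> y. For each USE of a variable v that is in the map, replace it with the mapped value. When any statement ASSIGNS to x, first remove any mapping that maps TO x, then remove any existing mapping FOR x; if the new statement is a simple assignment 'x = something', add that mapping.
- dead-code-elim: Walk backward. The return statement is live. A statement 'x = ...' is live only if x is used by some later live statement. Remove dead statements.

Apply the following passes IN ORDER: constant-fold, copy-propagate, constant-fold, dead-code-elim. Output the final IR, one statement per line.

Answer: return 4

Derivation:
Initial IR:
  y = 4
  u = 9
  b = y - y
  c = b + b
  return y
After constant-fold (5 stmts):
  y = 4
  u = 9
  b = y - y
  c = b + b
  return y
After copy-propagate (5 stmts):
  y = 4
  u = 9
  b = 4 - 4
  c = b + b
  return 4
After constant-fold (5 stmts):
  y = 4
  u = 9
  b = 0
  c = b + b
  return 4
After dead-code-elim (1 stmts):
  return 4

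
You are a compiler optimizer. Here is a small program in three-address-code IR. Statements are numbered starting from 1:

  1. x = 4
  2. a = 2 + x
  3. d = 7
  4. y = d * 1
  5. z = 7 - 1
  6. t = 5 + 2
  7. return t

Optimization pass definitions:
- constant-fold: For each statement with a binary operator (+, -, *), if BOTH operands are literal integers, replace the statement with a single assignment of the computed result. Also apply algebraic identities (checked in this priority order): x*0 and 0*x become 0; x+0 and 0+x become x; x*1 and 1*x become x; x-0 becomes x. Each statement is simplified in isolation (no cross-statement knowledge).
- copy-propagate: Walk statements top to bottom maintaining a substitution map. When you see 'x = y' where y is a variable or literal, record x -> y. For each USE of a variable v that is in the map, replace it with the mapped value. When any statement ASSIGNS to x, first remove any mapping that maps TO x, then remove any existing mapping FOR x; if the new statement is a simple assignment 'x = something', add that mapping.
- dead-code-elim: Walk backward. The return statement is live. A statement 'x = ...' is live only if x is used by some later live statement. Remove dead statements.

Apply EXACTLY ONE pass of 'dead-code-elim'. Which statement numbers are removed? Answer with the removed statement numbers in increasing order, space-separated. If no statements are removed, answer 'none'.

Answer: 1 2 3 4 5

Derivation:
Backward liveness scan:
Stmt 1 'x = 4': DEAD (x not in live set [])
Stmt 2 'a = 2 + x': DEAD (a not in live set [])
Stmt 3 'd = 7': DEAD (d not in live set [])
Stmt 4 'y = d * 1': DEAD (y not in live set [])
Stmt 5 'z = 7 - 1': DEAD (z not in live set [])
Stmt 6 't = 5 + 2': KEEP (t is live); live-in = []
Stmt 7 'return t': KEEP (return); live-in = ['t']
Removed statement numbers: [1, 2, 3, 4, 5]
Surviving IR:
  t = 5 + 2
  return t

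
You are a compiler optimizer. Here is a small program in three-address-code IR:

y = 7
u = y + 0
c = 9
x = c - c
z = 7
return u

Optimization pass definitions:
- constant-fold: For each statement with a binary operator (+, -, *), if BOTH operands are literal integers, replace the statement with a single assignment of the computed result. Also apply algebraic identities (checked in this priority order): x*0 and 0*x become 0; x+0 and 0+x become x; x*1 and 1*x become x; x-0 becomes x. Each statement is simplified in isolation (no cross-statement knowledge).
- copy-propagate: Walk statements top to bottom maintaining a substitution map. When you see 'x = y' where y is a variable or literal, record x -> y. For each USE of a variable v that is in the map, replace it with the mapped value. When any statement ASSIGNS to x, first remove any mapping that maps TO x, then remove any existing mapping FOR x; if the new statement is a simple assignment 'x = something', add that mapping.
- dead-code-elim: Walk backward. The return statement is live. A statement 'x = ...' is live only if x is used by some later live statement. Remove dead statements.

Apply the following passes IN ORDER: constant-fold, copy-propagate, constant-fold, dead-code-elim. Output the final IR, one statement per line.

Answer: return 7

Derivation:
Initial IR:
  y = 7
  u = y + 0
  c = 9
  x = c - c
  z = 7
  return u
After constant-fold (6 stmts):
  y = 7
  u = y
  c = 9
  x = c - c
  z = 7
  return u
After copy-propagate (6 stmts):
  y = 7
  u = 7
  c = 9
  x = 9 - 9
  z = 7
  return 7
After constant-fold (6 stmts):
  y = 7
  u = 7
  c = 9
  x = 0
  z = 7
  return 7
After dead-code-elim (1 stmts):
  return 7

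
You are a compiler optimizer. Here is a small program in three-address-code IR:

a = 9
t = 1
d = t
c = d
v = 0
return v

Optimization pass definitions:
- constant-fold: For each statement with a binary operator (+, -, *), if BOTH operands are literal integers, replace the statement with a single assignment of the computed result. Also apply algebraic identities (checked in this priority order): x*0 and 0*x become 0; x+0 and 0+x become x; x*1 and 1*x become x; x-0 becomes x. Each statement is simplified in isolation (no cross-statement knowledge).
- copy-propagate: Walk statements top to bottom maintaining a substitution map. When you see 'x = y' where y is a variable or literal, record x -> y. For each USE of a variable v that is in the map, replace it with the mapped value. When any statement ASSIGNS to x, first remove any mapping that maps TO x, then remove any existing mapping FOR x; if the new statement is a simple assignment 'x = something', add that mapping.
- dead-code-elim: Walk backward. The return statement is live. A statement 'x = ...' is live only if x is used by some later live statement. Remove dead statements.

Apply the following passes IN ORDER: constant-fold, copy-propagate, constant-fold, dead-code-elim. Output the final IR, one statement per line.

Answer: return 0

Derivation:
Initial IR:
  a = 9
  t = 1
  d = t
  c = d
  v = 0
  return v
After constant-fold (6 stmts):
  a = 9
  t = 1
  d = t
  c = d
  v = 0
  return v
After copy-propagate (6 stmts):
  a = 9
  t = 1
  d = 1
  c = 1
  v = 0
  return 0
After constant-fold (6 stmts):
  a = 9
  t = 1
  d = 1
  c = 1
  v = 0
  return 0
After dead-code-elim (1 stmts):
  return 0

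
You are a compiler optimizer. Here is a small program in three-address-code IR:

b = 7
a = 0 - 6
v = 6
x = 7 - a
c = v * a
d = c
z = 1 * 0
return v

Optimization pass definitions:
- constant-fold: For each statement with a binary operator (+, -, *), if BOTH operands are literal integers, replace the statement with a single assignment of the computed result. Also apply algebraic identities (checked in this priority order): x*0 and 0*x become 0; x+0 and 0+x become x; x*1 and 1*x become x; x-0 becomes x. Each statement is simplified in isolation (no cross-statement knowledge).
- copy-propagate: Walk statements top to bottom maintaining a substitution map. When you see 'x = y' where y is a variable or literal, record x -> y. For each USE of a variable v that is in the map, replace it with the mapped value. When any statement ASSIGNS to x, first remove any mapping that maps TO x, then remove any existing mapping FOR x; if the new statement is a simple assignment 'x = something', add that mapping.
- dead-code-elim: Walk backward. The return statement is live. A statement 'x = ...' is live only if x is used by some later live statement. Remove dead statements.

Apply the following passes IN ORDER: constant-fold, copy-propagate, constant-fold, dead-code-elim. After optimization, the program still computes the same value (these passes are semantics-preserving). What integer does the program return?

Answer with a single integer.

Answer: 6

Derivation:
Initial IR:
  b = 7
  a = 0 - 6
  v = 6
  x = 7 - a
  c = v * a
  d = c
  z = 1 * 0
  return v
After constant-fold (8 stmts):
  b = 7
  a = -6
  v = 6
  x = 7 - a
  c = v * a
  d = c
  z = 0
  return v
After copy-propagate (8 stmts):
  b = 7
  a = -6
  v = 6
  x = 7 - -6
  c = 6 * -6
  d = c
  z = 0
  return 6
After constant-fold (8 stmts):
  b = 7
  a = -6
  v = 6
  x = 13
  c = -36
  d = c
  z = 0
  return 6
After dead-code-elim (1 stmts):
  return 6
Evaluate:
  b = 7  =>  b = 7
  a = 0 - 6  =>  a = -6
  v = 6  =>  v = 6
  x = 7 - a  =>  x = 13
  c = v * a  =>  c = -36
  d = c  =>  d = -36
  z = 1 * 0  =>  z = 0
  return v = 6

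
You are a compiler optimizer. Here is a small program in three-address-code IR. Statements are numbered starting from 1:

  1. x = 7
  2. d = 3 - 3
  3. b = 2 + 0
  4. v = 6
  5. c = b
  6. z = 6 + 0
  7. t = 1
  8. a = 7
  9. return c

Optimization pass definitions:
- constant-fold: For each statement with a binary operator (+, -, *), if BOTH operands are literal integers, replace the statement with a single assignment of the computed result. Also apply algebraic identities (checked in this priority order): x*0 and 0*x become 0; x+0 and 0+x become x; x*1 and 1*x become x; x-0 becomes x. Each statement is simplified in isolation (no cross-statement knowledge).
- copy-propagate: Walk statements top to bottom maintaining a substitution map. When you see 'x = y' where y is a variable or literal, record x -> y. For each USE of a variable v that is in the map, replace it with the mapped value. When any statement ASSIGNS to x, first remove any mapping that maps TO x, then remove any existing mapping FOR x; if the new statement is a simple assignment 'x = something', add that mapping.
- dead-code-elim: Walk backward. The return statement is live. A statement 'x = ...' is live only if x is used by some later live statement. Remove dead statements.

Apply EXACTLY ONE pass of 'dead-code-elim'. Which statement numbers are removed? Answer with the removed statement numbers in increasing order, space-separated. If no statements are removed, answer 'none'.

Answer: 1 2 4 6 7 8

Derivation:
Backward liveness scan:
Stmt 1 'x = 7': DEAD (x not in live set [])
Stmt 2 'd = 3 - 3': DEAD (d not in live set [])
Stmt 3 'b = 2 + 0': KEEP (b is live); live-in = []
Stmt 4 'v = 6': DEAD (v not in live set ['b'])
Stmt 5 'c = b': KEEP (c is live); live-in = ['b']
Stmt 6 'z = 6 + 0': DEAD (z not in live set ['c'])
Stmt 7 't = 1': DEAD (t not in live set ['c'])
Stmt 8 'a = 7': DEAD (a not in live set ['c'])
Stmt 9 'return c': KEEP (return); live-in = ['c']
Removed statement numbers: [1, 2, 4, 6, 7, 8]
Surviving IR:
  b = 2 + 0
  c = b
  return c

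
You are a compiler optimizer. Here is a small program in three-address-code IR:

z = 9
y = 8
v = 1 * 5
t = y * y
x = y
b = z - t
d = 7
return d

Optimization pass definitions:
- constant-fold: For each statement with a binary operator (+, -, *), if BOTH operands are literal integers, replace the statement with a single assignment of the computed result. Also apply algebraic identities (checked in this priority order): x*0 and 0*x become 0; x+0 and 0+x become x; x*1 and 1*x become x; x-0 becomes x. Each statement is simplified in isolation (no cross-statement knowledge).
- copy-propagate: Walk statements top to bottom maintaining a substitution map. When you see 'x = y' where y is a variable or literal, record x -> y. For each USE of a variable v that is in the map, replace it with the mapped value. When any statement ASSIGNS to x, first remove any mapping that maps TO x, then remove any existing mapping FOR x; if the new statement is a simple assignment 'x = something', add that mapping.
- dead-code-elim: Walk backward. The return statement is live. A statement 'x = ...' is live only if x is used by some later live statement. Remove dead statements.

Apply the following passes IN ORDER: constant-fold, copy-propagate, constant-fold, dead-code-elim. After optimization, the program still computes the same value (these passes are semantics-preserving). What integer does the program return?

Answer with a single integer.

Answer: 7

Derivation:
Initial IR:
  z = 9
  y = 8
  v = 1 * 5
  t = y * y
  x = y
  b = z - t
  d = 7
  return d
After constant-fold (8 stmts):
  z = 9
  y = 8
  v = 5
  t = y * y
  x = y
  b = z - t
  d = 7
  return d
After copy-propagate (8 stmts):
  z = 9
  y = 8
  v = 5
  t = 8 * 8
  x = 8
  b = 9 - t
  d = 7
  return 7
After constant-fold (8 stmts):
  z = 9
  y = 8
  v = 5
  t = 64
  x = 8
  b = 9 - t
  d = 7
  return 7
After dead-code-elim (1 stmts):
  return 7
Evaluate:
  z = 9  =>  z = 9
  y = 8  =>  y = 8
  v = 1 * 5  =>  v = 5
  t = y * y  =>  t = 64
  x = y  =>  x = 8
  b = z - t  =>  b = -55
  d = 7  =>  d = 7
  return d = 7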